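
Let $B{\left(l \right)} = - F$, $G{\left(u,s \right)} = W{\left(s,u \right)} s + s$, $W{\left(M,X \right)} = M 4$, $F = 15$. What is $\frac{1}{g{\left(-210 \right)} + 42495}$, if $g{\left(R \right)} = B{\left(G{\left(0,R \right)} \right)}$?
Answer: $\frac{1}{42480} \approx 2.354 \cdot 10^{-5}$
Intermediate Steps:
$W{\left(M,X \right)} = 4 M$
$G{\left(u,s \right)} = s + 4 s^{2}$ ($G{\left(u,s \right)} = 4 s s + s = 4 s^{2} + s = s + 4 s^{2}$)
$B{\left(l \right)} = -15$ ($B{\left(l \right)} = \left(-1\right) 15 = -15$)
$g{\left(R \right)} = -15$
$\frac{1}{g{\left(-210 \right)} + 42495} = \frac{1}{-15 + 42495} = \frac{1}{42480}$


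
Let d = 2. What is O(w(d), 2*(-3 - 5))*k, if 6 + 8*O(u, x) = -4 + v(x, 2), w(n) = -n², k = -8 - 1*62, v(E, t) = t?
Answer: 70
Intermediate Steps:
k = -70 (k = -8 - 62 = -70)
O(u, x) = -1 (O(u, x) = -¾ + (-4 + 2)/8 = -¾ + (⅛)*(-2) = -¾ - ¼ = -1)
O(w(d), 2*(-3 - 5))*k = -1*(-70) = 70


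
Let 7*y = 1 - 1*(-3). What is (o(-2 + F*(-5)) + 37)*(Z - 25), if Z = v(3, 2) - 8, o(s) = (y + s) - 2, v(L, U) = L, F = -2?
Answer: -9150/7 ≈ -1307.1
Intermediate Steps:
y = 4/7 (y = (1 - 1*(-3))/7 = (1 + 3)/7 = (⅐)*4 = 4/7 ≈ 0.57143)
o(s) = -10/7 + s (o(s) = (4/7 + s) - 2 = -10/7 + s)
Z = -5 (Z = 3 - 8 = -5)
(o(-2 + F*(-5)) + 37)*(Z - 25) = ((-10/7 + (-2 - 2*(-5))) + 37)*(-5 - 25) = ((-10/7 + (-2 + 10)) + 37)*(-30) = ((-10/7 + 8) + 37)*(-30) = (46/7 + 37)*(-30) = (305/7)*(-30) = -9150/7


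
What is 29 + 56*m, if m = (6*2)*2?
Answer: 1373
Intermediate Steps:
m = 24 (m = 12*2 = 24)
29 + 56*m = 29 + 56*24 = 29 + 1344 = 1373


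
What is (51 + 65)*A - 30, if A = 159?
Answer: 18414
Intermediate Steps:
(51 + 65)*A - 30 = (51 + 65)*159 - 30 = 116*159 - 30 = 18444 - 30 = 18414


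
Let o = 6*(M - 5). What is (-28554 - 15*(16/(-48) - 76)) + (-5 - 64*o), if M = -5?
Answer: -23574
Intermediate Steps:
o = -60 (o = 6*(-5 - 5) = 6*(-10) = -60)
(-28554 - 15*(16/(-48) - 76)) + (-5 - 64*o) = (-28554 - 15*(16/(-48) - 76)) + (-5 - 64*(-60)) = (-28554 - 15*(16*(-1/48) - 76)) + (-5 + 3840) = (-28554 - 15*(-1/3 - 76)) + 3835 = (-28554 - 15*(-229/3)) + 3835 = (-28554 + 1145) + 3835 = -27409 + 3835 = -23574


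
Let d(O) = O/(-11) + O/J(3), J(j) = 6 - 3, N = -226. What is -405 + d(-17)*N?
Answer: 17371/33 ≈ 526.39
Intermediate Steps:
J(j) = 3
d(O) = 8*O/33 (d(O) = O/(-11) + O/3 = O*(-1/11) + O*(⅓) = -O/11 + O/3 = 8*O/33)
-405 + d(-17)*N = -405 + ((8/33)*(-17))*(-226) = -405 - 136/33*(-226) = -405 + 30736/33 = 17371/33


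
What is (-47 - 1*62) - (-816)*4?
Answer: 3155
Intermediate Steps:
(-47 - 1*62) - (-816)*4 = (-47 - 62) - 136*(-24) = -109 + 3264 = 3155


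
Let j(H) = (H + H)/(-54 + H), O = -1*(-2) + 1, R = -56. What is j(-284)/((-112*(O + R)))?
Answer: 71/250796 ≈ 0.00028310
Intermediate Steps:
O = 3 (O = 2 + 1 = 3)
j(H) = 2*H/(-54 + H) (j(H) = (2*H)/(-54 + H) = 2*H/(-54 + H))
j(-284)/((-112*(O + R))) = (2*(-284)/(-54 - 284))/((-112*(3 - 56))) = (2*(-284)/(-338))/((-112*(-53))) = (2*(-284)*(-1/338))/5936 = (284/169)*(1/5936) = 71/250796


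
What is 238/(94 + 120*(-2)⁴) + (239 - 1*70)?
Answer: 170302/1007 ≈ 169.12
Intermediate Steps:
238/(94 + 120*(-2)⁴) + (239 - 1*70) = 238/(94 + 120*16) + (239 - 70) = 238/(94 + 1920) + 169 = 238/2014 + 169 = 238*(1/2014) + 169 = 119/1007 + 169 = 170302/1007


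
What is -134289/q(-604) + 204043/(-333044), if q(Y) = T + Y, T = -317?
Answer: 14845407371/102244508 ≈ 145.20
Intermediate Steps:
q(Y) = -317 + Y
-134289/q(-604) + 204043/(-333044) = -134289/(-317 - 604) + 204043/(-333044) = -134289/(-921) + 204043*(-1/333044) = -134289*(-1/921) - 204043/333044 = 44763/307 - 204043/333044 = 14845407371/102244508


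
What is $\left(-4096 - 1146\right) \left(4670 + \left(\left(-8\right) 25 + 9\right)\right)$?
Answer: $-23478918$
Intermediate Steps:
$\left(-4096 - 1146\right) \left(4670 + \left(\left(-8\right) 25 + 9\right)\right) = - 5242 \left(4670 + \left(-200 + 9\right)\right) = - 5242 \left(4670 - 191\right) = \left(-5242\right) 4479 = -23478918$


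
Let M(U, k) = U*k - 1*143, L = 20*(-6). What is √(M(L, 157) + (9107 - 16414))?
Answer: I*√26290 ≈ 162.14*I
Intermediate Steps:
L = -120
M(U, k) = -143 + U*k (M(U, k) = U*k - 143 = -143 + U*k)
√(M(L, 157) + (9107 - 16414)) = √((-143 - 120*157) + (9107 - 16414)) = √((-143 - 18840) - 7307) = √(-18983 - 7307) = √(-26290) = I*√26290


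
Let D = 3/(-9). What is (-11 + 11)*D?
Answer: 0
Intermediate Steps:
D = -1/3 (D = 3*(-1/9) = -1/3 ≈ -0.33333)
(-11 + 11)*D = (-11 + 11)*(-1/3) = 0*(-1/3) = 0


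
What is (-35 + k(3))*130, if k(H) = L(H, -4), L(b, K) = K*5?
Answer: -7150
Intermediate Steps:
L(b, K) = 5*K
k(H) = -20 (k(H) = 5*(-4) = -20)
(-35 + k(3))*130 = (-35 - 20)*130 = -55*130 = -7150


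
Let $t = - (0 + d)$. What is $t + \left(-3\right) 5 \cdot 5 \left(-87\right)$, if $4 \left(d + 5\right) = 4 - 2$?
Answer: $\frac{13059}{2} \approx 6529.5$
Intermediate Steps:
$d = - \frac{9}{2}$ ($d = -5 + \frac{4 - 2}{4} = -5 + \frac{1}{4} \cdot 2 = -5 + \frac{1}{2} = - \frac{9}{2} \approx -4.5$)
$t = \frac{9}{2}$ ($t = - (0 - \frac{9}{2}) = \left(-1\right) \left(- \frac{9}{2}\right) = \frac{9}{2} \approx 4.5$)
$t + \left(-3\right) 5 \cdot 5 \left(-87\right) = \frac{9}{2} + \left(-3\right) 5 \cdot 5 \left(-87\right) = \frac{9}{2} + \left(-15\right) 5 \left(-87\right) = \frac{9}{2} - -6525 = \frac{9}{2} + 6525 = \frac{13059}{2}$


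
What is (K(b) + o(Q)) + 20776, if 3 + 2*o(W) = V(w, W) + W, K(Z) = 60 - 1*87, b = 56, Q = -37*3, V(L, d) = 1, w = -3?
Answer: 41385/2 ≈ 20693.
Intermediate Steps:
Q = -111
K(Z) = -27 (K(Z) = 60 - 87 = -27)
o(W) = -1 + W/2 (o(W) = -3/2 + (1 + W)/2 = -3/2 + (1/2 + W/2) = -1 + W/2)
(K(b) + o(Q)) + 20776 = (-27 + (-1 + (1/2)*(-111))) + 20776 = (-27 + (-1 - 111/2)) + 20776 = (-27 - 113/2) + 20776 = -167/2 + 20776 = 41385/2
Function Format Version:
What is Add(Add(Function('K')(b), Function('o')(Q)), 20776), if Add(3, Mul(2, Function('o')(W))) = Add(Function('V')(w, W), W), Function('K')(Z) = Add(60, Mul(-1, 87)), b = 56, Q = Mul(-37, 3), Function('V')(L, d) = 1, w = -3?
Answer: Rational(41385, 2) ≈ 20693.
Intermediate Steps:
Q = -111
Function('K')(Z) = -27 (Function('K')(Z) = Add(60, -87) = -27)
Function('o')(W) = Add(-1, Mul(Rational(1, 2), W)) (Function('o')(W) = Add(Rational(-3, 2), Mul(Rational(1, 2), Add(1, W))) = Add(Rational(-3, 2), Add(Rational(1, 2), Mul(Rational(1, 2), W))) = Add(-1, Mul(Rational(1, 2), W)))
Add(Add(Function('K')(b), Function('o')(Q)), 20776) = Add(Add(-27, Add(-1, Mul(Rational(1, 2), -111))), 20776) = Add(Add(-27, Add(-1, Rational(-111, 2))), 20776) = Add(Add(-27, Rational(-113, 2)), 20776) = Add(Rational(-167, 2), 20776) = Rational(41385, 2)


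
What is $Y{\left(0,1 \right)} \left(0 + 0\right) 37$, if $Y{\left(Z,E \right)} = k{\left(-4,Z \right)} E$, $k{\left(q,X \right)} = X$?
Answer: $0$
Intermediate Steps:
$Y{\left(Z,E \right)} = E Z$ ($Y{\left(Z,E \right)} = Z E = E Z$)
$Y{\left(0,1 \right)} \left(0 + 0\right) 37 = 1 \cdot 0 \left(0 + 0\right) 37 = 0 \cdot 0 \cdot 37 = 0 \cdot 37 = 0$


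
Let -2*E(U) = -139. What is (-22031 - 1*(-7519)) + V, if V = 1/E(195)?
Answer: -2017166/139 ≈ -14512.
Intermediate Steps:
E(U) = 139/2 (E(U) = -½*(-139) = 139/2)
V = 2/139 (V = 1/(139/2) = 2/139 ≈ 0.014388)
(-22031 - 1*(-7519)) + V = (-22031 - 1*(-7519)) + 2/139 = (-22031 + 7519) + 2/139 = -14512 + 2/139 = -2017166/139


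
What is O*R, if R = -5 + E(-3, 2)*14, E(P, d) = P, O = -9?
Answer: 423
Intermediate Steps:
R = -47 (R = -5 - 3*14 = -5 - 42 = -47)
O*R = -9*(-47) = 423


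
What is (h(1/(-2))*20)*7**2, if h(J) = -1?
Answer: -980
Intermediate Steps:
(h(1/(-2))*20)*7**2 = -1*20*7**2 = -20*49 = -980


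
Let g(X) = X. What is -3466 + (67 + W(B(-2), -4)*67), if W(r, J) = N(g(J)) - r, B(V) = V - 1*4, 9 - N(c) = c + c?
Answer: -1858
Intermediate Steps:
N(c) = 9 - 2*c (N(c) = 9 - (c + c) = 9 - 2*c)
B(V) = -4 + V (B(V) = V - 4 = -4 + V)
W(r, J) = 9 - r - 2*J (W(r, J) = (9 - 2*J) - r = 9 - r - 2*J)
-3466 + (67 + W(B(-2), -4)*67) = -3466 + (67 + (9 - (-4 - 2) - 2*(-4))*67) = -3466 + (67 + (9 - 1*(-6) + 8)*67) = -3466 + (67 + (9 + 6 + 8)*67) = -3466 + (67 + 23*67) = -3466 + (67 + 1541) = -3466 + 1608 = -1858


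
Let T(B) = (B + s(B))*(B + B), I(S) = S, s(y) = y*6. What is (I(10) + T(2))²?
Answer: 4356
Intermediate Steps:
s(y) = 6*y
T(B) = 14*B² (T(B) = (B + 6*B)*(B + B) = (7*B)*(2*B) = 14*B²)
(I(10) + T(2))² = (10 + 14*2²)² = (10 + 14*4)² = (10 + 56)² = 66² = 4356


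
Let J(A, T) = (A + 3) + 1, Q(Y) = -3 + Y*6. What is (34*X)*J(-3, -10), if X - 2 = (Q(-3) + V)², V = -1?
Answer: 16524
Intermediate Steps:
Q(Y) = -3 + 6*Y
J(A, T) = 4 + A (J(A, T) = (3 + A) + 1 = 4 + A)
X = 486 (X = 2 + ((-3 + 6*(-3)) - 1)² = 2 + ((-3 - 18) - 1)² = 2 + (-21 - 1)² = 2 + (-22)² = 2 + 484 = 486)
(34*X)*J(-3, -10) = (34*486)*(4 - 3) = 16524*1 = 16524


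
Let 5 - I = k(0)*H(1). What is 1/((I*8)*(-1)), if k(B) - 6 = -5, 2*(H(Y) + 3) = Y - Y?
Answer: -1/64 ≈ -0.015625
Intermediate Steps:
H(Y) = -3 (H(Y) = -3 + (Y - Y)/2 = -3 + (1/2)*0 = -3 + 0 = -3)
k(B) = 1 (k(B) = 6 - 5 = 1)
I = 8 (I = 5 - (-3) = 5 - 1*(-3) = 5 + 3 = 8)
1/((I*8)*(-1)) = 1/((8*8)*(-1)) = 1/(64*(-1)) = 1/(-64) = -1/64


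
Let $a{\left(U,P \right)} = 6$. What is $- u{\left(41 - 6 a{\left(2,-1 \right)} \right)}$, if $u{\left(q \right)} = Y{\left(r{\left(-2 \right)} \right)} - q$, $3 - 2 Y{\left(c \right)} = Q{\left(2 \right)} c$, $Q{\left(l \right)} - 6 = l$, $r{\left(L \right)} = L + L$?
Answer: $- \frac{25}{2} \approx -12.5$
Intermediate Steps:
$r{\left(L \right)} = 2 L$
$Q{\left(l \right)} = 6 + l$
$Y{\left(c \right)} = \frac{3}{2} - 4 c$ ($Y{\left(c \right)} = \frac{3}{2} - \frac{\left(6 + 2\right) c}{2} = \frac{3}{2} - \frac{8 c}{2} = \frac{3}{2} - 4 c$)
$u{\left(q \right)} = \frac{35}{2} - q$ ($u{\left(q \right)} = \left(\frac{3}{2} - 4 \cdot 2 \left(-2\right)\right) - q = \left(\frac{3}{2} - -16\right) - q = \left(\frac{3}{2} + 16\right) - q = \frac{35}{2} - q$)
$- u{\left(41 - 6 a{\left(2,-1 \right)} \right)} = - (\frac{35}{2} - \left(41 - 6 \cdot 6\right)) = - (\frac{35}{2} - \left(41 - 36\right)) = - (\frac{35}{2} - 5) = \left(-1\right) \frac{25}{2} = - \frac{25}{2}$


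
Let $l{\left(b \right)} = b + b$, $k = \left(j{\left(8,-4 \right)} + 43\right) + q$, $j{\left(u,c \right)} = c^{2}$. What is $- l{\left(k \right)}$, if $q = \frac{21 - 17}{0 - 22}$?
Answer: $- \frac{1294}{11} \approx -117.64$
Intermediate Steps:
$q = - \frac{2}{11}$ ($q = \frac{4}{-22} = 4 \left(- \frac{1}{22}\right) = - \frac{2}{11} \approx -0.18182$)
$k = \frac{647}{11}$ ($k = \left(\left(-4\right)^{2} + 43\right) - \frac{2}{11} = \left(16 + 43\right) - \frac{2}{11} = 59 - \frac{2}{11} = \frac{647}{11} \approx 58.818$)
$l{\left(b \right)} = 2 b$
$- l{\left(k \right)} = - \frac{2 \cdot 647}{11} = \left(-1\right) \frac{1294}{11} = - \frac{1294}{11}$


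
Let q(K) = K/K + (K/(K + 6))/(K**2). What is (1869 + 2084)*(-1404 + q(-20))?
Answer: -1552892567/280 ≈ -5.5460e+6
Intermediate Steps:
q(K) = 1 + 1/(K*(6 + K)) (q(K) = 1 + (K/(6 + K))/K**2 = 1 + 1/(K*(6 + K)))
(1869 + 2084)*(-1404 + q(-20)) = (1869 + 2084)*(-1404 + (1 + (-20)**2 + 6*(-20))/((-20)*(6 - 20))) = 3953*(-1404 - 1/20*(1 + 400 - 120)/(-14)) = 3953*(-1404 - 1/20*(-1/14)*281) = 3953*(-1404 + 281/280) = 3953*(-392839/280) = -1552892567/280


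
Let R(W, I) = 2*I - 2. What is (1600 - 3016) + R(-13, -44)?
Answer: -1506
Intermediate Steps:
R(W, I) = -2 + 2*I
(1600 - 3016) + R(-13, -44) = (1600 - 3016) + (-2 + 2*(-44)) = -1416 + (-2 - 88) = -1416 - 90 = -1506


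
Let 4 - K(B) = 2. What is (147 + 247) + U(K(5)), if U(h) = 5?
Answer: 399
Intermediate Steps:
K(B) = 2 (K(B) = 4 - 1*2 = 4 - 2 = 2)
(147 + 247) + U(K(5)) = (147 + 247) + 5 = 394 + 5 = 399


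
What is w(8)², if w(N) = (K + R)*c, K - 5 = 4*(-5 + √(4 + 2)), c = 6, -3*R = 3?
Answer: 12672 - 4608*√6 ≈ 1384.8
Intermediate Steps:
R = -1 (R = -⅓*3 = -1)
K = -15 + 4*√6 (K = 5 + 4*(-5 + √(4 + 2)) = 5 + 4*(-5 + √6) = 5 + (-20 + 4*√6) = -15 + 4*√6 ≈ -5.2020)
w(N) = -96 + 24*√6 (w(N) = ((-15 + 4*√6) - 1)*6 = (-16 + 4*√6)*6 = -96 + 24*√6)
w(8)² = (-96 + 24*√6)²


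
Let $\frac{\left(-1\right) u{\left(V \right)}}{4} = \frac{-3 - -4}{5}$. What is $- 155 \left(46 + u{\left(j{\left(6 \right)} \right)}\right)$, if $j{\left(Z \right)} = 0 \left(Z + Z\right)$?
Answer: $-7006$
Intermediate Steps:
$j{\left(Z \right)} = 0$ ($j{\left(Z \right)} = 0 \cdot 2 Z = 0$)
$u{\left(V \right)} = - \frac{4}{5}$ ($u{\left(V \right)} = - 4 \frac{-3 - -4}{5} = - 4 \left(-3 + 4\right) \frac{1}{5} = - 4 \cdot 1 \cdot \frac{1}{5} = \left(-4\right) \frac{1}{5} = - \frac{4}{5}$)
$- 155 \left(46 + u{\left(j{\left(6 \right)} \right)}\right) = - 155 \left(46 - \frac{4}{5}\right) = \left(-155\right) \frac{226}{5} = -7006$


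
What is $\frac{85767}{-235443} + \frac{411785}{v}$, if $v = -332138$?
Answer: $- \frac{41812791867}{26066522378} \approx -1.6041$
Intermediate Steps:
$\frac{85767}{-235443} + \frac{411785}{v} = \frac{85767}{-235443} + \frac{411785}{-332138} = 85767 \left(- \frac{1}{235443}\right) + 411785 \left(- \frac{1}{332138}\right) = - \frac{28589}{78481} - \frac{411785}{332138} = - \frac{41812791867}{26066522378}$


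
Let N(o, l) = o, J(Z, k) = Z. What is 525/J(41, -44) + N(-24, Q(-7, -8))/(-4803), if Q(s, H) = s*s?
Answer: 840853/65641 ≈ 12.810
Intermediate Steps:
Q(s, H) = s**2
525/J(41, -44) + N(-24, Q(-7, -8))/(-4803) = 525/41 - 24/(-4803) = 525*(1/41) - 24*(-1/4803) = 525/41 + 8/1601 = 840853/65641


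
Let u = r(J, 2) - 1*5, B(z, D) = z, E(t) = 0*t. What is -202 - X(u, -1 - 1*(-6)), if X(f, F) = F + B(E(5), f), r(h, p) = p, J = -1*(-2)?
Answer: -207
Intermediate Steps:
J = 2
E(t) = 0
u = -3 (u = 2 - 1*5 = 2 - 5 = -3)
X(f, F) = F (X(f, F) = F + 0 = F)
-202 - X(u, -1 - 1*(-6)) = -202 - (-1 - 1*(-6)) = -202 - (-1 + 6) = -202 - 1*5 = -202 - 5 = -207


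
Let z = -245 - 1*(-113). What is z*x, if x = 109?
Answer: -14388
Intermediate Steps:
z = -132 (z = -245 + 113 = -132)
z*x = -132*109 = -14388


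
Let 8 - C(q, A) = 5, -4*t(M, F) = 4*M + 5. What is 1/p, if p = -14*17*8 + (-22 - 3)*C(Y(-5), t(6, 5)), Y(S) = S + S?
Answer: -1/1979 ≈ -0.00050531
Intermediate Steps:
Y(S) = 2*S
t(M, F) = -5/4 - M (t(M, F) = -(4*M + 5)/4 = -(5 + 4*M)/4 = -5/4 - M)
C(q, A) = 3 (C(q, A) = 8 - 1*5 = 8 - 5 = 3)
p = -1979 (p = -14*17*8 + (-22 - 3)*3 = -238*8 - 25*3 = -1904 - 75 = -1979)
1/p = 1/(-1979) = -1/1979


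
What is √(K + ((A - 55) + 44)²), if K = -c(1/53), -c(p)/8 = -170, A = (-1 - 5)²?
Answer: 7*I*√15 ≈ 27.111*I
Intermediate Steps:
A = 36 (A = (-6)² = 36)
c(p) = 1360 (c(p) = -8*(-170) = 1360)
K = -1360 (K = -1*1360 = -1360)
√(K + ((A - 55) + 44)²) = √(-1360 + ((36 - 55) + 44)²) = √(-1360 + (-19 + 44)²) = √(-1360 + 25²) = √(-1360 + 625) = √(-735) = 7*I*√15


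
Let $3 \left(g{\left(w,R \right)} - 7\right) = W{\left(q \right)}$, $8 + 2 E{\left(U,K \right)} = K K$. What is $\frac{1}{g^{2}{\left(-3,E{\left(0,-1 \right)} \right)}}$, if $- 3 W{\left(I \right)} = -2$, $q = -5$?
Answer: $\frac{81}{4225} \approx 0.019172$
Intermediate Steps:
$W{\left(I \right)} = \frac{2}{3}$ ($W{\left(I \right)} = \left(- \frac{1}{3}\right) \left(-2\right) = \frac{2}{3}$)
$E{\left(U,K \right)} = -4 + \frac{K^{2}}{2}$ ($E{\left(U,K \right)} = -4 + \frac{K K}{2} = -4 + \frac{K^{2}}{2}$)
$g{\left(w,R \right)} = \frac{65}{9}$ ($g{\left(w,R \right)} = 7 + \frac{1}{3} \cdot \frac{2}{3} = 7 + \frac{2}{9} = \frac{65}{9}$)
$\frac{1}{g^{2}{\left(-3,E{\left(0,-1 \right)} \right)}} = \frac{1}{\left(\frac{65}{9}\right)^{2}} = \frac{1}{\frac{4225}{81}} = \frac{81}{4225}$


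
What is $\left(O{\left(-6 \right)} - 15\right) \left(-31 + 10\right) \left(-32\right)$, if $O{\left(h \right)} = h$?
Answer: $-14112$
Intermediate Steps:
$\left(O{\left(-6 \right)} - 15\right) \left(-31 + 10\right) \left(-32\right) = \left(-6 - 15\right) \left(-31 + 10\right) \left(-32\right) = \left(-6 - 15\right) \left(-21\right) \left(-32\right) = \left(-21\right) \left(-21\right) \left(-32\right) = 441 \left(-32\right) = -14112$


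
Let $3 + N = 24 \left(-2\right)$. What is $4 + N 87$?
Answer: $-4433$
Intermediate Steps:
$N = -51$ ($N = -3 + 24 \left(-2\right) = -3 - 48 = -51$)
$4 + N 87 = 4 - 4437 = -4433$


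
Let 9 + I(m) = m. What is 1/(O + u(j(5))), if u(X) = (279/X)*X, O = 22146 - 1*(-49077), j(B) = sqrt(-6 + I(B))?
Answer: 1/71502 ≈ 1.3986e-5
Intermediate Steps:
I(m) = -9 + m
j(B) = sqrt(-15 + B) (j(B) = sqrt(-6 + (-9 + B)) = sqrt(-15 + B))
O = 71223 (O = 22146 + 49077 = 71223)
u(X) = 279
1/(O + u(j(5))) = 1/(71223 + 279) = 1/71502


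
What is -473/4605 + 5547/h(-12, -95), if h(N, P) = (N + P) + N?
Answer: -25600222/547995 ≈ -46.716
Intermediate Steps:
h(N, P) = P + 2*N
-473/4605 + 5547/h(-12, -95) = -473/4605 + 5547/(-95 + 2*(-12)) = -473*1/4605 + 5547/(-95 - 24) = -473/4605 + 5547/(-119) = -473/4605 + 5547*(-1/119) = -473/4605 - 5547/119 = -25600222/547995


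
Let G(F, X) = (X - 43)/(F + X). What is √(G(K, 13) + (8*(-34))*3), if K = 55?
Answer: I*√943806/34 ≈ 28.573*I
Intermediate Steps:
G(F, X) = (-43 + X)/(F + X)
√(G(K, 13) + (8*(-34))*3) = √((-43 + 13)/(55 + 13) + (8*(-34))*3) = √(-30/68 - 272*3) = √((1/68)*(-30) - 816) = √(-15/34 - 816) = √(-27759/34) = I*√943806/34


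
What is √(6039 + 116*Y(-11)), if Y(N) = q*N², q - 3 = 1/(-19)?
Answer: √17114383/19 ≈ 217.73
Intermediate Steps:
q = 56/19 (q = 3 + 1/(-19) = 3 - 1/19 = 56/19 ≈ 2.9474)
Y(N) = 56*N²/19
√(6039 + 116*Y(-11)) = √(6039 + 116*((56/19)*(-11)²)) = √(6039 + 116*((56/19)*121)) = √(6039 + 116*(6776/19)) = √(6039 + 786016/19) = √(900757/19) = √17114383/19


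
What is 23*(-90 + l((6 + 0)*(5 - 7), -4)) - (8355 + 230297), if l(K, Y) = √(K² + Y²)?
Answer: -240722 + 92*√10 ≈ -2.4043e+5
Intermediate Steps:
23*(-90 + l((6 + 0)*(5 - 7), -4)) - (8355 + 230297) = 23*(-90 + √(((6 + 0)*(5 - 7))² + (-4)²)) - (8355 + 230297) = 23*(-90 + √((6*(-2))² + 16)) - 1*238652 = 23*(-90 + √((-12)² + 16)) - 238652 = 23*(-90 + √(144 + 16)) - 238652 = 23*(-90 + √160) - 238652 = 23*(-90 + 4*√10) - 238652 = (-2070 + 92*√10) - 238652 = -240722 + 92*√10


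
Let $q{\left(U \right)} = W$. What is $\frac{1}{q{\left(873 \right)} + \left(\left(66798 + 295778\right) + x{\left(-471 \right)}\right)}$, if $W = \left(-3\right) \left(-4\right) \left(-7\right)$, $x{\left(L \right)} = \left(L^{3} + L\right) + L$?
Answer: $- \frac{1}{104125561} \approx -9.6038 \cdot 10^{-9}$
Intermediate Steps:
$x{\left(L \right)} = L^{3} + 2 L$ ($x{\left(L \right)} = \left(L + L^{3}\right) + L = L^{3} + 2 L$)
$W = -84$ ($W = 12 \left(-7\right) = -84$)
$q{\left(U \right)} = -84$
$\frac{1}{q{\left(873 \right)} + \left(\left(66798 + 295778\right) + x{\left(-471 \right)}\right)} = \frac{1}{-84 + \left(\left(66798 + 295778\right) - 471 \left(2 + \left(-471\right)^{2}\right)\right)} = \frac{1}{-84 + \left(362576 - 471 \left(2 + 221841\right)\right)} = \frac{1}{-84 + \left(362576 - 104488053\right)} = \frac{1}{-84 - 104125477} = \frac{1}{-104125561} = - \frac{1}{104125561}$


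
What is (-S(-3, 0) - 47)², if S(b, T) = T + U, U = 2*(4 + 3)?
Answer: 3721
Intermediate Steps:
U = 14 (U = 2*7 = 14)
S(b, T) = 14 + T (S(b, T) = T + 14 = 14 + T)
(-S(-3, 0) - 47)² = (-(14 + 0) - 47)² = (-1*14 - 47)² = (-14 - 47)² = (-61)² = 3721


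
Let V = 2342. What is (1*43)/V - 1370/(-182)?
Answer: 1608183/213122 ≈ 7.5458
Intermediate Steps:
(1*43)/V - 1370/(-182) = (1*43)/2342 - 1370/(-182) = 43*(1/2342) - 1370*(-1/182) = 43/2342 + 685/91 = 1608183/213122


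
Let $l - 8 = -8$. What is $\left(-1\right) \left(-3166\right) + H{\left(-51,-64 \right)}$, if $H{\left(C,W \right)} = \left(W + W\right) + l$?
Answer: $3038$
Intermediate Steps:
$l = 0$ ($l = 8 - 8 = 0$)
$H{\left(C,W \right)} = 2 W$ ($H{\left(C,W \right)} = \left(W + W\right) + 0 = 2 W + 0 = 2 W$)
$\left(-1\right) \left(-3166\right) + H{\left(-51,-64 \right)} = \left(-1\right) \left(-3166\right) + 2 \left(-64\right) = 3166 - 128 = 3038$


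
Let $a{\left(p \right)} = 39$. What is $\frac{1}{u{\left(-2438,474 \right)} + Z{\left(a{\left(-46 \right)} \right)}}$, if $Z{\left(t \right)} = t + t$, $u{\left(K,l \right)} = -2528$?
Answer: $- \frac{1}{2450} \approx -0.00040816$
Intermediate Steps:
$Z{\left(t \right)} = 2 t$
$\frac{1}{u{\left(-2438,474 \right)} + Z{\left(a{\left(-46 \right)} \right)}} = \frac{1}{-2528 + 2 \cdot 39} = \frac{1}{-2528 + 78} = \frac{1}{-2450} = - \frac{1}{2450}$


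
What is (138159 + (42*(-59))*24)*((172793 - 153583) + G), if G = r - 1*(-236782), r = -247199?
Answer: 691894791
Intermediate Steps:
G = -10417 (G = -247199 - 1*(-236782) = -247199 + 236782 = -10417)
(138159 + (42*(-59))*24)*((172793 - 153583) + G) = (138159 + (42*(-59))*24)*((172793 - 153583) - 10417) = (138159 - 2478*24)*(19210 - 10417) = (138159 - 59472)*8793 = 78687*8793 = 691894791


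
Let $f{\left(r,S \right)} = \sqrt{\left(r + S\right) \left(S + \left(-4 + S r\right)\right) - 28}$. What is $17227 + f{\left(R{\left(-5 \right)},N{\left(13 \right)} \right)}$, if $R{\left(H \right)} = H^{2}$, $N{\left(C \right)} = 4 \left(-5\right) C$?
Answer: $17227 + 2 \sqrt{397378} \approx 18488.0$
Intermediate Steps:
$N{\left(C \right)} = - 20 C$
$f{\left(r,S \right)} = \sqrt{-28 + \left(S + r\right) \left(-4 + S + S r\right)}$ ($f{\left(r,S \right)} = \sqrt{\left(S + r\right) \left(-4 + S + S r\right) - 28} = \sqrt{-28 + \left(S + r\right) \left(-4 + S + S r\right)}$)
$17227 + f{\left(R{\left(-5 \right)},N{\left(13 \right)} \right)} = 17227 + \sqrt{-28 + \left(\left(-20\right) 13\right)^{2} - 4 \left(\left(-20\right) 13\right) - 4 \left(-5\right)^{2} + \left(-20\right) 13 \left(-5\right)^{2} + \left(-20\right) 13 \left(\left(-5\right)^{2}\right)^{2} + \left(-5\right)^{2} \left(\left(-20\right) 13\right)^{2}} = 17227 + \sqrt{-28 + \left(-260\right)^{2} - -1040 - 100 - 6500 - 260 \cdot 25^{2} + 25 \left(-260\right)^{2}} = 17227 + \sqrt{-28 + 67600 + 1040 - 100 - 6500 - 162500 + 25 \cdot 67600} = 17227 + \sqrt{-28 + 67600 + 1040 - 100 - 6500 - 162500 + 1690000} = 17227 + \sqrt{1589512} = 17227 + 2 \sqrt{397378}$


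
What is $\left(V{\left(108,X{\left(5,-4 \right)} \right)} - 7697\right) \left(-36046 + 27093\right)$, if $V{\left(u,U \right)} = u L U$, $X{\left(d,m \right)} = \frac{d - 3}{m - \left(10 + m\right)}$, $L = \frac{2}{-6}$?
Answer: $\frac{344233897}{5} \approx 6.8847 \cdot 10^{7}$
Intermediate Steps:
$L = - \frac{1}{3}$ ($L = 2 \left(- \frac{1}{6}\right) = - \frac{1}{3} \approx -0.33333$)
$X{\left(d,m \right)} = \frac{3}{10} - \frac{d}{10}$ ($X{\left(d,m \right)} = \frac{-3 + d}{-10} = \left(-3 + d\right) \left(- \frac{1}{10}\right) = \frac{3}{10} - \frac{d}{10}$)
$V{\left(u,U \right)} = - \frac{U u}{3}$ ($V{\left(u,U \right)} = u \left(- \frac{1}{3}\right) U = - \frac{u}{3} U = - \frac{U u}{3}$)
$\left(V{\left(108,X{\left(5,-4 \right)} \right)} - 7697\right) \left(-36046 + 27093\right) = \left(\left(- \frac{1}{3}\right) \left(\frac{3}{10} - \frac{1}{2}\right) 108 - 7697\right) \left(-36046 + 27093\right) = \left(\left(- \frac{1}{3}\right) \left(\frac{3}{10} - \frac{1}{2}\right) 108 - 7697\right) \left(-8953\right) = \left(\left(- \frac{1}{3}\right) \left(- \frac{1}{5}\right) 108 - 7697\right) \left(-8953\right) = \left(\frac{36}{5} - 7697\right) \left(-8953\right) = \left(- \frac{38449}{5}\right) \left(-8953\right) = \frac{344233897}{5}$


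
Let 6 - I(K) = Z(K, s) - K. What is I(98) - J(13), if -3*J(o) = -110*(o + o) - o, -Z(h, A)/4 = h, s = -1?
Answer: -1385/3 ≈ -461.67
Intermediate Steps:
Z(h, A) = -4*h
I(K) = 6 + 5*K (I(K) = 6 - (-4*K - K) = 6 - (-5)*K = 6 + 5*K)
J(o) = 221*o/3 (J(o) = -(-110*(o + o) - o)/3 = -(-220*o - o)/3 = -(-221)*o/3 = 221*o/3)
I(98) - J(13) = (6 + 5*98) - 221*13/3 = (6 + 490) - 1*2873/3 = 496 - 2873/3 = -1385/3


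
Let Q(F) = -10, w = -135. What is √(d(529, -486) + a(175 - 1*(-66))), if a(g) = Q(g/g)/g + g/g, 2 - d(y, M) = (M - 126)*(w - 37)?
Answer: I*√6113666551/241 ≈ 324.44*I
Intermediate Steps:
d(y, M) = -21670 + 172*M (d(y, M) = 2 - (M - 126)*(-135 - 37) = 2 - (-126 + M)*(-172) = 2 - (21672 - 172*M) = 2 + (-21672 + 172*M) = -21670 + 172*M)
a(g) = 1 - 10/g (a(g) = -10/g + g/g = -10/g + 1 = 1 - 10/g)
√(d(529, -486) + a(175 - 1*(-66))) = √((-21670 + 172*(-486)) + (-10 + (175 - 1*(-66)))/(175 - 1*(-66))) = √((-21670 - 83592) + (-10 + (175 + 66))/(175 + 66)) = √(-105262 + (-10 + 241)/241) = √(-105262 + (1/241)*231) = √(-105262 + 231/241) = √(-25367911/241) = I*√6113666551/241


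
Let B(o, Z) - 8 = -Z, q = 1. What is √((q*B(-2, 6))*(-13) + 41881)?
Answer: √41855 ≈ 204.58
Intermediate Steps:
B(o, Z) = 8 - Z
√((q*B(-2, 6))*(-13) + 41881) = √((1*(8 - 1*6))*(-13) + 41881) = √((1*(8 - 6))*(-13) + 41881) = √((1*2)*(-13) + 41881) = √(2*(-13) + 41881) = √(-26 + 41881) = √41855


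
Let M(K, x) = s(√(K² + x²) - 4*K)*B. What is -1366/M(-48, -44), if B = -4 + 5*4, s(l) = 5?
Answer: -683/40 ≈ -17.075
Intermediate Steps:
B = 16 (B = -4 + 20 = 16)
M(K, x) = 80 (M(K, x) = 5*16 = 80)
-1366/M(-48, -44) = -1366/80 = -1366*1/80 = -683/40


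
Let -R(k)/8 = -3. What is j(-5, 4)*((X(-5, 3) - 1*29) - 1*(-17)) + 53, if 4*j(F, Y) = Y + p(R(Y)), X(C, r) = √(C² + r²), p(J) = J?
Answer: -31 + 7*√34 ≈ 9.8167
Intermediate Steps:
R(k) = 24 (R(k) = -8*(-3) = 24)
j(F, Y) = 6 + Y/4 (j(F, Y) = (Y + 24)/4 = (24 + Y)/4 = 6 + Y/4)
j(-5, 4)*((X(-5, 3) - 1*29) - 1*(-17)) + 53 = (6 + (¼)*4)*((√((-5)² + 3²) - 1*29) - 1*(-17)) + 53 = (6 + 1)*((√(25 + 9) - 29) + 17) + 53 = 7*((√34 - 29) + 17) + 53 = 7*((-29 + √34) + 17) + 53 = 7*(-12 + √34) + 53 = (-84 + 7*√34) + 53 = -31 + 7*√34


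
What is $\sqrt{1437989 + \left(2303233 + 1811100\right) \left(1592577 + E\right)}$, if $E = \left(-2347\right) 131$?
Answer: $\sqrt{5287413062949} \approx 2.2994 \cdot 10^{6}$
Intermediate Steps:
$E = -307457$
$\sqrt{1437989 + \left(2303233 + 1811100\right) \left(1592577 + E\right)} = \sqrt{1437989 + \left(2303233 + 1811100\right) \left(1592577 - 307457\right)} = \sqrt{1437989 + 4114333 \cdot 1285120} = \sqrt{1437989 + 5287411624960} = \sqrt{5287413062949}$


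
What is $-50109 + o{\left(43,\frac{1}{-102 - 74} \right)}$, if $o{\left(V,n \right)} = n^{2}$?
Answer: $- \frac{1552176383}{30976} \approx -50109.0$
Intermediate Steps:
$-50109 + o{\left(43,\frac{1}{-102 - 74} \right)} = -50109 + \left(\frac{1}{-102 - 74}\right)^{2} = -50109 + \left(\frac{1}{-176}\right)^{2} = -50109 + \left(- \frac{1}{176}\right)^{2} = -50109 + \frac{1}{30976} = - \frac{1552176383}{30976}$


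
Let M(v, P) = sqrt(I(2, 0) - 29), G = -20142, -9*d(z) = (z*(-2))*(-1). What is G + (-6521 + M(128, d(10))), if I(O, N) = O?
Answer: -26663 + 3*I*sqrt(3) ≈ -26663.0 + 5.1962*I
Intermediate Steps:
d(z) = -2*z/9 (d(z) = -z*(-2)*(-1)/9 = -(-2*z)*(-1)/9 = -2*z/9)
M(v, P) = 3*I*sqrt(3) (M(v, P) = sqrt(2 - 29) = sqrt(-27) = 3*I*sqrt(3))
G + (-6521 + M(128, d(10))) = -20142 + (-6521 + 3*I*sqrt(3)) = -26663 + 3*I*sqrt(3)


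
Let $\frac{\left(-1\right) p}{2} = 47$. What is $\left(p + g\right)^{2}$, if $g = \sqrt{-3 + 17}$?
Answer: $\left(94 - \sqrt{14}\right)^{2} \approx 8146.6$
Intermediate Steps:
$p = -94$ ($p = \left(-2\right) 47 = -94$)
$g = \sqrt{14} \approx 3.7417$
$\left(p + g\right)^{2} = \left(-94 + \sqrt{14}\right)^{2}$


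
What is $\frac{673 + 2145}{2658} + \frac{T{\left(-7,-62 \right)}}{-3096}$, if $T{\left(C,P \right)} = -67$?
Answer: $\frac{1483769}{1371528} \approx 1.0818$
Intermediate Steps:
$\frac{673 + 2145}{2658} + \frac{T{\left(-7,-62 \right)}}{-3096} = \frac{673 + 2145}{2658} - \frac{67}{-3096} = 2818 \cdot \frac{1}{2658} - - \frac{67}{3096} = \frac{1409}{1329} + \frac{67}{3096} = \frac{1483769}{1371528}$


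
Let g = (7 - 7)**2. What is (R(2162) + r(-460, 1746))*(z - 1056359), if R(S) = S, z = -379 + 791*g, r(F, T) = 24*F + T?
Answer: 7536655416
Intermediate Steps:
g = 0 (g = 0**2 = 0)
r(F, T) = T + 24*F
z = -379 (z = -379 + 791*0 = -379 + 0 = -379)
(R(2162) + r(-460, 1746))*(z - 1056359) = (2162 + (1746 + 24*(-460)))*(-379 - 1056359) = (2162 + (1746 - 11040))*(-1056738) = (2162 - 9294)*(-1056738) = -7132*(-1056738) = 7536655416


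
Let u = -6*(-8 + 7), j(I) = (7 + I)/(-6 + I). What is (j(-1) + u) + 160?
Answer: 1156/7 ≈ 165.14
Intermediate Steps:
j(I) = (7 + I)/(-6 + I)
u = 6 (u = -6*(-1) = 6)
(j(-1) + u) + 160 = ((7 - 1)/(-6 - 1) + 6) + 160 = (6/(-7) + 6) + 160 = (-⅐*6 + 6) + 160 = (-6/7 + 6) + 160 = 36/7 + 160 = 1156/7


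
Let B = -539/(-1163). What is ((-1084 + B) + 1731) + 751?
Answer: 1626413/1163 ≈ 1398.5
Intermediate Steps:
B = 539/1163 (B = -539*(-1/1163) = 539/1163 ≈ 0.46346)
((-1084 + B) + 1731) + 751 = ((-1084 + 539/1163) + 1731) + 751 = (-1260153/1163 + 1731) + 751 = 753000/1163 + 751 = 1626413/1163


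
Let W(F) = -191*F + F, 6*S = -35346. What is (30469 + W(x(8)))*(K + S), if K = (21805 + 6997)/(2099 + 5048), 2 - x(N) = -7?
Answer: -1210011198825/7147 ≈ -1.6930e+8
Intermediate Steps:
S = -5891 (S = (⅙)*(-35346) = -5891)
x(N) = 9 (x(N) = 2 - 1*(-7) = 2 + 7 = 9)
W(F) = -190*F
K = 28802/7147 ≈ 4.0299
(30469 + W(x(8)))*(K + S) = (30469 - 190*9)*(28802/7147 - 5891) = (30469 - 1710)*(-42074175/7147) = 28759*(-42074175/7147) = -1210011198825/7147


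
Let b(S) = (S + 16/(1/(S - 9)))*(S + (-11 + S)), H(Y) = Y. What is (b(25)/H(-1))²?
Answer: 120099681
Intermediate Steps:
b(S) = (-144 + 17*S)*(-11 + 2*S) (b(S) = (S + 16/(1/(-9 + S)))*(-11 + 2*S) = (S + 16*(-9 + S))*(-11 + 2*S) = (S + (-144 + 16*S))*(-11 + 2*S) = (-144 + 17*S)*(-11 + 2*S))
(b(25)/H(-1))² = ((1584 - 475*25 + 34*25²)/(-1))² = ((1584 - 11875 + 34*625)*(-1))² = ((1584 - 11875 + 21250)*(-1))² = (10959*(-1))² = (-10959)² = 120099681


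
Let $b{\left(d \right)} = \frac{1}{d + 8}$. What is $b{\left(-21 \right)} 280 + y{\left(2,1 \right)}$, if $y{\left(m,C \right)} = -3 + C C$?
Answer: $- \frac{306}{13} \approx -23.538$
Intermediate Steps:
$b{\left(d \right)} = \frac{1}{8 + d}$
$y{\left(m,C \right)} = -3 + C^{2}$
$b{\left(-21 \right)} 280 + y{\left(2,1 \right)} = \frac{1}{8 - 21} \cdot 280 - \left(3 - 1^{2}\right) = \frac{1}{-13} \cdot 280 + \left(-3 + 1\right) = \left(- \frac{1}{13}\right) 280 - 2 = - \frac{280}{13} - 2 = - \frac{306}{13}$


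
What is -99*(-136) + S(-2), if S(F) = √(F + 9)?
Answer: 13464 + √7 ≈ 13467.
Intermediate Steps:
S(F) = √(9 + F)
-99*(-136) + S(-2) = -99*(-136) + √(9 - 2) = 13464 + √7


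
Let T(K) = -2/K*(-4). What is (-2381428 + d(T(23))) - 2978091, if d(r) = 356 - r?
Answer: -123260757/23 ≈ -5.3592e+6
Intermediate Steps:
T(K) = 8/K
(-2381428 + d(T(23))) - 2978091 = (-2381428 + (356 - 8/23)) - 2978091 = (-2381428 + 8180/23) - 2978091 = -54764664/23 - 2978091 = -123260757/23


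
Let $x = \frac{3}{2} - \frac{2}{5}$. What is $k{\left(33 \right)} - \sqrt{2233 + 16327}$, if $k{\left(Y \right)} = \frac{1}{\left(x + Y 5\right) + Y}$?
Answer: $\frac{10}{1991} - 8 \sqrt{290} \approx -136.23$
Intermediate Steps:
$x = \frac{11}{10}$ ($x = 3 \cdot \frac{1}{2} - \frac{2}{5} = \frac{3}{2} - \frac{2}{5} = \frac{11}{10} \approx 1.1$)
$k{\left(Y \right)} = \frac{1}{\frac{11}{10} + 6 Y}$ ($k{\left(Y \right)} = \frac{1}{\left(\frac{11}{10} + Y 5\right) + Y} = \frac{1}{\left(\frac{11}{10} + 5 Y\right) + Y} = \frac{1}{\frac{11}{10} + 6 Y}$)
$k{\left(33 \right)} - \sqrt{2233 + 16327} = \frac{10}{11 + 60 \cdot 33} - \sqrt{2233 + 16327} = \frac{10}{11 + 1980} - \sqrt{18560} = \frac{10}{1991} - 8 \sqrt{290}$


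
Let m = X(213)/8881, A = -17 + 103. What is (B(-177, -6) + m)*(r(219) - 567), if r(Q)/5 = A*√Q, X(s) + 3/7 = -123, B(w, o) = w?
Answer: 891358263/8881 - 4731901890*√219/62167 ≈ -1.0260e+6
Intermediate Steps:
A = 86
X(s) = -864/7 (X(s) = -3/7 - 123 = -864/7)
r(Q) = 430*√Q (r(Q) = 5*(86*√Q) = 430*√Q)
m = -864/62167 (m = -864/7/8881 = -864/7*1/8881 = -864/62167 ≈ -0.013898)
(B(-177, -6) + m)*(r(219) - 567) = (-177 - 864/62167)*(430*√219 - 567) = -11004423*(-567 + 430*√219)/62167 = 891358263/8881 - 4731901890*√219/62167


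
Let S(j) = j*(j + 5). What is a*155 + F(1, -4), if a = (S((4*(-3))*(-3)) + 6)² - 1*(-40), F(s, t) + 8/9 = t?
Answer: 3063927736/9 ≈ 3.4044e+8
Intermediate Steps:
S(j) = j*(5 + j)
F(s, t) = -8/9 + t
a = 2196364 (a = (((4*(-3))*(-3))*(5 + (4*(-3))*(-3)) + 6)² - 1*(-40) = ((-12*(-3))*(5 - 12*(-3)) + 6)² + 40 = (36*(5 + 36) + 6)² + 40 = (36*41 + 6)² + 40 = (1476 + 6)² + 40 = 1482² + 40 = 2196324 + 40 = 2196364)
a*155 + F(1, -4) = 2196364*155 + (-8/9 - 4) = 340436420 - 44/9 = 3063927736/9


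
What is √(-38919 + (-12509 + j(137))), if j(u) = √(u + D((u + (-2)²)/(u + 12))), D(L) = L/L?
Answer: √(-51428 + √138) ≈ 226.75*I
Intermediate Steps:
D(L) = 1
j(u) = √(1 + u) (j(u) = √(u + 1) = √(1 + u))
√(-38919 + (-12509 + j(137))) = √(-38919 + (-12509 + √(1 + 137))) = √(-38919 + (-12509 + √138)) = √(-51428 + √138)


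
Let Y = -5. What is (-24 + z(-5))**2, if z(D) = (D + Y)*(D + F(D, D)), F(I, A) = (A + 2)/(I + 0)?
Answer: 400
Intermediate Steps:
F(I, A) = (2 + A)/I
z(D) = (-5 + D)*(D + (2 + D)/D) (z(D) = (D - 5)*(D + (2 + D)/D) = (-5 + D)*(D + (2 + D)/D))
(-24 + z(-5))**2 = (-24 + (-3 + (-5)**2 - 10/(-5) - 4*(-5)))**2 = (-24 + (-3 + 25 - 10*(-1/5) + 20))**2 = (-24 + (-3 + 25 + 2 + 20))**2 = (-24 + 44)**2 = 20**2 = 400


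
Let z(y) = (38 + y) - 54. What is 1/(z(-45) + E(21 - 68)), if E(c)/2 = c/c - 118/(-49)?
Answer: -49/2655 ≈ -0.018456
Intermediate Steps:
z(y) = -16 + y
E(c) = 334/49 (E(c) = 2*(c/c - 118/(-49)) = 2*(1 - 118*(-1/49)) = 2*(1 + 118/49) = 2*(167/49) = 334/49)
1/(z(-45) + E(21 - 68)) = 1/((-16 - 45) + 334/49) = 1/(-61 + 334/49) = 1/(-2655/49) = -49/2655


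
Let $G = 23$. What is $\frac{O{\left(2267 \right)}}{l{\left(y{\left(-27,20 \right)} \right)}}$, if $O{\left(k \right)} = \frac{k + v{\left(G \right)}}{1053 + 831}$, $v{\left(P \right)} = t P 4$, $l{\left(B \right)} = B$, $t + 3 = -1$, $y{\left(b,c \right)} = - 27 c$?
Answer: $- \frac{211}{113040} \approx -0.0018666$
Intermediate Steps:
$t = -4$ ($t = -3 - 1 = -4$)
$v{\left(P \right)} = - 16 P$ ($v{\left(P \right)} = - 4 P 4 = - 4 \cdot 4 P = - 16 P$)
$O{\left(k \right)} = - \frac{92}{471} + \frac{k}{1884}$ ($O{\left(k \right)} = \frac{k - 368}{1053 + 831} = \frac{k - 368}{1884} = \left(-368 + k\right) \frac{1}{1884} = - \frac{92}{471} + \frac{k}{1884}$)
$\frac{O{\left(2267 \right)}}{l{\left(y{\left(-27,20 \right)} \right)}} = \frac{- \frac{92}{471} + \frac{1}{1884} \cdot 2267}{\left(-27\right) 20} = \frac{- \frac{92}{471} + \frac{2267}{1884}}{-540} = \frac{633}{628} \left(- \frac{1}{540}\right) = - \frac{211}{113040}$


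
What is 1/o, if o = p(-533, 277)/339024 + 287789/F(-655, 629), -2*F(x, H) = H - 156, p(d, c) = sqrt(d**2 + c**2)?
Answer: -15645743934778121472/19038786474572156515031 - 37924750248*sqrt(360818)/19038786474572156515031 ≈ -0.00082178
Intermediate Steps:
p(d, c) = sqrt(c**2 + d**2)
F(x, H) = 78 - H/2 (F(x, H) = -(H - 156)/2 = -(-156 + H)/2 = 78 - H/2)
o = -575578/473 + sqrt(360818)/339024 (o = sqrt(277**2 + (-533)**2)/339024 + 287789/(78 - 1/2*629) = sqrt(76729 + 284089)*(1/339024) + 287789/(78 - 629/2) = sqrt(360818)*(1/339024) + 287789/(-473/2) = sqrt(360818)/339024 + 287789*(-2/473) = sqrt(360818)/339024 - 575578/473 = -575578/473 + sqrt(360818)/339024 ≈ -1216.9)
1/o = 1/(-575578/473 + sqrt(360818)/339024)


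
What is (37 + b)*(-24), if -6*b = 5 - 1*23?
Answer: -960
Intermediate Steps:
b = 3 (b = -(5 - 1*23)/6 = -(5 - 23)/6 = -1/6*(-18) = 3)
(37 + b)*(-24) = (37 + 3)*(-24) = 40*(-24) = -960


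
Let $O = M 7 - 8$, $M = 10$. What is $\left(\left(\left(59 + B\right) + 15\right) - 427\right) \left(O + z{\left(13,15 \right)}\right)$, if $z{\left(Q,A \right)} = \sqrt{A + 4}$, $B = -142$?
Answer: $-30690 - 495 \sqrt{19} \approx -32848.0$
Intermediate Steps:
$z{\left(Q,A \right)} = \sqrt{4 + A}$
$O = 62$ ($O = 10 \cdot 7 - 8 = 70 - 8 = 62$)
$\left(\left(\left(59 + B\right) + 15\right) - 427\right) \left(O + z{\left(13,15 \right)}\right) = \left(\left(\left(59 - 142\right) + 15\right) - 427\right) \left(62 + \sqrt{4 + 15}\right) = \left(\left(-83 + 15\right) - 427\right) \left(62 + \sqrt{19}\right) = \left(-68 - 427\right) \left(62 + \sqrt{19}\right) = - 495 \left(62 + \sqrt{19}\right) = -30690 - 495 \sqrt{19}$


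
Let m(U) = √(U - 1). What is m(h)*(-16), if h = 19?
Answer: -48*√2 ≈ -67.882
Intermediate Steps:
m(U) = √(-1 + U)
m(h)*(-16) = √(-1 + 19)*(-16) = √18*(-16) = (3*√2)*(-16) = -48*√2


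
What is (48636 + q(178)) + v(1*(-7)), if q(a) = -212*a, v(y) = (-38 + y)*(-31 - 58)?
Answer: 14905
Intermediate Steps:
v(y) = 3382 - 89*y (v(y) = (-38 + y)*(-89) = 3382 - 89*y)
(48636 + q(178)) + v(1*(-7)) = (48636 - 212*178) + (3382 - 89*(-7)) = (48636 - 37736) + (3382 - 89*(-7)) = 10900 + (3382 + 623) = 10900 + 4005 = 14905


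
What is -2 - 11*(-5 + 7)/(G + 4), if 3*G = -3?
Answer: -28/3 ≈ -9.3333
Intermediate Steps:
G = -1 (G = (⅓)*(-3) = -1)
-2 - 11*(-5 + 7)/(G + 4) = -2 - 11*(-5 + 7)/(-1 + 4) = -2 - 22/3 = -28/3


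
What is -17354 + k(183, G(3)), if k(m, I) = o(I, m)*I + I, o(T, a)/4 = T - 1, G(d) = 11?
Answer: -16903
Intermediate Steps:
o(T, a) = -4 + 4*T (o(T, a) = 4*(T - 1) = 4*(-1 + T) = -4 + 4*T)
k(m, I) = I + I*(-4 + 4*I) (k(m, I) = (-4 + 4*I)*I + I = I*(-4 + 4*I) + I = I + I*(-4 + 4*I))
-17354 + k(183, G(3)) = -17354 + 11*(-3 + 4*11) = -17354 + 11*(-3 + 44) = -17354 + 11*41 = -17354 + 451 = -16903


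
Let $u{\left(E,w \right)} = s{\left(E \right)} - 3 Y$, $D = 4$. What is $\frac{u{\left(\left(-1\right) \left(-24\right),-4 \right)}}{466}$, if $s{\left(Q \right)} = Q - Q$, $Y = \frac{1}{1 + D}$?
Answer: $- \frac{3}{2330} \approx -0.0012876$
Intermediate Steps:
$Y = \frac{1}{5}$ ($Y = \frac{1}{1 + 4} = \frac{1}{5} \approx 0.2$)
$s{\left(Q \right)} = 0$
$u{\left(E,w \right)} = - \frac{3}{5}$ ($u{\left(E,w \right)} = 0 - \frac{3}{5} = - \frac{3}{5}$)
$\frac{u{\left(\left(-1\right) \left(-24\right),-4 \right)}}{466} = - \frac{3}{5 \cdot 466} = \left(- \frac{3}{5}\right) \frac{1}{466} = - \frac{3}{2330}$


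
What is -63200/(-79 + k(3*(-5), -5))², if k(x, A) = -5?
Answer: -3950/441 ≈ -8.9569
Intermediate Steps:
-63200/(-79 + k(3*(-5), -5))² = -63200/(-79 - 5)² = -63200/((-84)²) = -63200/7056 = -63200*1/7056 = -3950/441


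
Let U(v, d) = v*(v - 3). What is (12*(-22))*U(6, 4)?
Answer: -4752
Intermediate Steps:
U(v, d) = v*(-3 + v)
(12*(-22))*U(6, 4) = (12*(-22))*(6*(-3 + 6)) = -1584*3 = -264*18 = -4752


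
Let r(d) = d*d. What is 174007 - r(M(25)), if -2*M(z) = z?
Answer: 695403/4 ≈ 1.7385e+5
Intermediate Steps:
M(z) = -z/2
r(d) = d²
174007 - r(M(25)) = 174007 - (-½*25)² = 174007 - (-25/2)² = 174007 - 1*625/4 = 174007 - 625/4 = 695403/4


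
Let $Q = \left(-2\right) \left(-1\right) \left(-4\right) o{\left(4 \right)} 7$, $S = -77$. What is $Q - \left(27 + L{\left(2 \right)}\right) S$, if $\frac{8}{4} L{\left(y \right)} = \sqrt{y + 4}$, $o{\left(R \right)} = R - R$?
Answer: $2079 + \frac{77 \sqrt{6}}{2} \approx 2173.3$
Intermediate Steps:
$o{\left(R \right)} = 0$
$L{\left(y \right)} = \frac{\sqrt{4 + y}}{2}$ ($L{\left(y \right)} = \frac{\sqrt{y + 4}}{2} = \frac{\sqrt{4 + y}}{2}$)
$Q = 0$ ($Q = \left(-2\right) \left(-1\right) \left(-4\right) 0 \cdot 7 = 2 \left(-4\right) 0 = \left(-8\right) 0 = 0$)
$Q - \left(27 + L{\left(2 \right)}\right) S = 0 - \left(27 + \frac{\sqrt{4 + 2}}{2}\right) \left(-77\right) = 0 - \left(27 + \frac{\sqrt{6}}{2}\right) \left(-77\right) = 0 - \left(-2079 - \frac{77 \sqrt{6}}{2}\right) = 0 + \left(2079 + \frac{77 \sqrt{6}}{2}\right) = 2079 + \frac{77 \sqrt{6}}{2}$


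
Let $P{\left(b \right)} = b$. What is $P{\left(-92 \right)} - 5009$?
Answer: $-5101$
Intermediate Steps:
$P{\left(-92 \right)} - 5009 = -92 - 5009 = -5101$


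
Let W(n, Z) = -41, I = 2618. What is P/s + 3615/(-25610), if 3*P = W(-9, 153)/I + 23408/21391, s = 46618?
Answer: -217779422402585/1542914456927844 ≈ -0.14115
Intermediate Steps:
P = 60405113/168004914 (P = (-41/2618 + 23408/21391)/3 = (⅓)*(60405113/56001638) = 60405113/168004914 ≈ 0.35954)
P/s + 3615/(-25610) = (60405113/168004914)/46618 + 3615/(-25610) = (60405113/168004914)*(1/46618) + 3615*(-1/25610) = 60405113/7832053080852 - 723/5122 = -217779422402585/1542914456927844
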